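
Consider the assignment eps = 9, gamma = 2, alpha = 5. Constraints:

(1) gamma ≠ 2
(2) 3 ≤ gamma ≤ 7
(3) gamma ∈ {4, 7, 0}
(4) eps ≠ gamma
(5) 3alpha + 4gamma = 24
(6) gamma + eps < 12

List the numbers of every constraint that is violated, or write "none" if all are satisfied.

Violated: 1, 2, 3, 5.

(1) gamma = 2, but 2 is required to differ — fails.
(2) gamma = 2 is outside [3, 7] — fails.
(3) gamma = 2 is not in {4, 7, 0} — fails.
(4) eps = 9, gamma = 2; distinct — holds.
(5) 3alpha + 4gamma = 3(5) + 4(2) = 23, not 24 — fails.
(6) gamma + eps = 2 + 9 = 11; 11 < 12 — holds.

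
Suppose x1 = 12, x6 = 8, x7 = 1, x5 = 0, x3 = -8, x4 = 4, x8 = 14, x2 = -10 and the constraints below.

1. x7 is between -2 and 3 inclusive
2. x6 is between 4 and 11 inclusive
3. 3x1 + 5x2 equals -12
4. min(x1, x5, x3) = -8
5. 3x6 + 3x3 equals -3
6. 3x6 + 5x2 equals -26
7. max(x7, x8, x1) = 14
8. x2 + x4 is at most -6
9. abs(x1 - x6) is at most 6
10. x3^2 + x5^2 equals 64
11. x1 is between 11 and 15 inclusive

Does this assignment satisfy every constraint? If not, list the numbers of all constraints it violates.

1. x7 = 1 lies in [-2, 3] — holds.
2. x6 = 8 lies in [4, 11] — holds.
3. 3x1 + 5x2 = 3(12) + 5(-10) = -14, not -12 — does not hold.
4. min(12, 0, -8) = -8 — holds.
5. 3x6 + 3x3 = 3(8) + 3(-8) = 0, not -3 — does not hold.
6. 3x6 + 5x2 = 3(8) + 5(-10) = -26 — holds.
7. max(1, 14, 12) = 14 — holds.
8. x2 + x4 = -10 + 4 = -6; -6 ≤ -6 — holds.
9. abs(12 - 8) = 4; 4 ≤ 6 — holds.
10. x3^2 + x5^2 = (-8)^2 + 0^2 = 64 + 0 = 64 — holds.
11. x1 = 12 lies in [11, 15] — holds.

Constraints 3, 5 are violated.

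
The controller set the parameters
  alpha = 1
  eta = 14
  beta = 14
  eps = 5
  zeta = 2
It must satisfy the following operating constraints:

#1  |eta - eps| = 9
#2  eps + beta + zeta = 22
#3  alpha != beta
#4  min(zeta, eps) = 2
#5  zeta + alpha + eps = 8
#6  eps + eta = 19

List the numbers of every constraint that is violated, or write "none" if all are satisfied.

Constraint 2 does not hold.

#1 |14 - 5| = 9 — satisfied.
#2 eps + beta + zeta = 5 + 14 + 2 = 21, not 22 — violated.
#3 alpha = 1, beta = 14; distinct — satisfied.
#4 min(2, 5) = 2 — satisfied.
#5 zeta + alpha + eps = 2 + 1 + 5 = 8 — satisfied.
#6 eps + eta = 5 + 14 = 19 — satisfied.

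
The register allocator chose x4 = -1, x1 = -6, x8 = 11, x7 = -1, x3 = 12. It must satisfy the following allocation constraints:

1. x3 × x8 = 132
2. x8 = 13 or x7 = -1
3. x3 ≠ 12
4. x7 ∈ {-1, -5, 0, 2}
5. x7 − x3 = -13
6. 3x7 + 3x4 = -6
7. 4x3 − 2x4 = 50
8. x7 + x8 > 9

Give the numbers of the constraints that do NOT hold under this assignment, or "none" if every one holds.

Constraint 3 does not hold.

1. x3 × x8 = 12 × 11 = 132  yes
2. x8 = 11 ≠ 13, but x7 = -1 = -1 (second disjunct)  yes
3. x3 = 12, but 12 is required to differ  no
4. x7 = -1 is in {-1, -5, 0, 2}  yes
5. x7 − x3 = -1 − 12 = -13  yes
6. 3x7 + 3x4 = 3(-1) + 3(-1) = -6  yes
7. 4x3 − 2x4 = 4(12) − 2(-1) = 50  yes
8. x7 + x8 = -1 + 11 = 10; 10 > 9  yes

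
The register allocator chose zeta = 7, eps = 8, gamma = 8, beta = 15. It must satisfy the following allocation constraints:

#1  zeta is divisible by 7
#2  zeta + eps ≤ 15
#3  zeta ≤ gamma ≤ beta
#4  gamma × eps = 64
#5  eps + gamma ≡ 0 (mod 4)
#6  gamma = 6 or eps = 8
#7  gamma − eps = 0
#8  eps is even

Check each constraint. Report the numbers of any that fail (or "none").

#1 7 / 7 = 1, so 7 divides 7  true
#2 zeta + eps = 7 + 8 = 15; 15 ≤ 15  true
#3 values 7 ≤ 8 ≤ 15  true
#4 gamma × eps = 8 × 8 = 64  true
#5 eps + gamma = 16; 16 mod 4 = 0  true
#6 gamma = 8 ≠ 6, but eps = 8 = 8 (second disjunct)  true
#7 gamma − eps = 8 − 8 = 0  true
#8 eps = 8 is even  true

All constraints are satisfied.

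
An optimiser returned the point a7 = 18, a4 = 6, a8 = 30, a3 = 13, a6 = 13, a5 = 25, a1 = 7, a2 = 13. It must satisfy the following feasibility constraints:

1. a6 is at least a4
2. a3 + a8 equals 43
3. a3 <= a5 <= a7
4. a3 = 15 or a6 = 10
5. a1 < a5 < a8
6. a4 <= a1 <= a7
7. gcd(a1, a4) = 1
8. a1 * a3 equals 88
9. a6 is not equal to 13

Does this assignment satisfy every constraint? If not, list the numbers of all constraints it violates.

1. a6 = 13, a4 = 6; 13 ≥ 6 — satisfied.
2. a3 + a8 = 13 + 30 = 43 — satisfied.
3. values 13, 25, 18; a5 = 25 is not <= a7 = 18 — violated.
4. a3 = 13 ≠ 15 and a6 = 13 ≠ 10; both disjuncts false — violated.
5. values 7 < 25 < 30 — satisfied.
6. values 6 <= 7 <= 18 — satisfied.
7. gcd(7, 6) = 1 — satisfied.
8. a1 * a3 = 7 * 13 = 91, not 88 — violated.
9. a6 = 13, but 13 is required to differ — violated.

Constraints 3, 4, 8, 9 do not hold.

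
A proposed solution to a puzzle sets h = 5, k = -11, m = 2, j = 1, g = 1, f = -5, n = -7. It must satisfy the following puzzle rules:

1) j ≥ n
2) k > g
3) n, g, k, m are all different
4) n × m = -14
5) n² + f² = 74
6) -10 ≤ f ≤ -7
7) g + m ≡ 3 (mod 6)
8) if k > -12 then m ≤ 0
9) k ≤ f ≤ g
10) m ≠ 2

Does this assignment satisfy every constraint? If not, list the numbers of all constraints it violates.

1) j = 1, n = -7; 1 ≥ -7 — holds.
2) k = -11, g = 1; -11 ≤ 1 (want >) — does not hold.
3) values -7, 1, -11, 2 are pairwise distinct — holds.
4) n × m = -7 × 2 = -14 — holds.
5) n² + f² = (-7)² + (-5)² = 49 + 25 = 74 — holds.
6) f = -5 is outside [-10, -7] — does not hold.
7) g + m = 3; 3 mod 6 = 3 — holds.
8) k = -11 > -12, so we need m ≤ 0; but m = 2 > 0 — does not hold.
9) values -11 ≤ -5 ≤ 1 — holds.
10) m = 2, but 2 is required to differ — does not hold.

Constraints 2, 6, 8, and 10 are violated.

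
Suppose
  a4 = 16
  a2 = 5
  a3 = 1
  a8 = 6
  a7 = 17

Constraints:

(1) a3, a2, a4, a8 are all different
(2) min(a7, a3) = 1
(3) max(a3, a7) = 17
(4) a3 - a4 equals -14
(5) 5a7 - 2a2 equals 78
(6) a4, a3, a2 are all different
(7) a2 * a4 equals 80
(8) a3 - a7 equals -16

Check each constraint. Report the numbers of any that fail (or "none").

Violated: 4, 5.

(1) values 1, 5, 16, 6 are pairwise distinct — holds.
(2) min(17, 1) = 1 — holds.
(3) max(1, 17) = 17 — holds.
(4) a3 - a4 = 1 - 16 = -15, not -14 — does not hold.
(5) 5a7 - 2a2 = 5(17) - 2(5) = 75, not 78 — does not hold.
(6) values 16, 1, 5 are pairwise distinct — holds.
(7) a2 * a4 = 5 * 16 = 80 — holds.
(8) a3 - a7 = 1 - 17 = -16 — holds.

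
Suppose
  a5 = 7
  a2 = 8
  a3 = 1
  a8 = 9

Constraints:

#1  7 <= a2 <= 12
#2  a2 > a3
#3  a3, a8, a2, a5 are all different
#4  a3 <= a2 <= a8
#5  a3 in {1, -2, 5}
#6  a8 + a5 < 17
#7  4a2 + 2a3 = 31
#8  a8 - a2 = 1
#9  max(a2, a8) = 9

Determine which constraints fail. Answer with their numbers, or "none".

#1 a2 = 8 lies in [7, 12] — holds.
#2 a2 = 8, a3 = 1; 8 > 1 — holds.
#3 values 1, 9, 8, 7 are pairwise distinct — holds.
#4 values 1 <= 8 <= 9 — holds.
#5 a3 = 1 is in {1, -2, 5} — holds.
#6 a8 + a5 = 9 + 7 = 16; 16 < 17 — holds.
#7 4a2 + 2a3 = 4(8) + 2(1) = 34, not 31 — fails.
#8 a8 - a2 = 9 - 8 = 1 — holds.
#9 max(8, 9) = 9 — holds.

No — constraint 7 is not satisfied.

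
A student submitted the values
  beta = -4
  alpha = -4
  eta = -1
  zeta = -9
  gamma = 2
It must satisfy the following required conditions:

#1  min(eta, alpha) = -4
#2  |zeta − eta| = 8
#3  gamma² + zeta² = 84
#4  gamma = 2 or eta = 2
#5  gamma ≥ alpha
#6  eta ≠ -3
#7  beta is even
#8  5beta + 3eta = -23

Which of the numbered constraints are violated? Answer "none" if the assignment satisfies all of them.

#1 min(-1, -4) = -4 — OK.
#2 |-9 − (-1)| = 8 — OK.
#3 gamma² + zeta² = 2² + (-9)² = 4 + 81 = 85, not 84 — violated.
#4 gamma = 2 = 2 (first disjunct) — OK.
#5 gamma = 2, alpha = -4; 2 ≥ -4 — OK.
#6 eta = -1, and -1 ≠ -3 — OK.
#7 beta = -4 is even — OK.
#8 5beta + 3eta = 5(-4) + 3(-1) = -23 — OK.

No — constraint 3 is not satisfied.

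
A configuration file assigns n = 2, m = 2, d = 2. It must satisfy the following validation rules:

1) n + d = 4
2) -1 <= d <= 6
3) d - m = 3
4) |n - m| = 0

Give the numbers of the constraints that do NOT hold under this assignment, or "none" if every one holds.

Violated: 3.

1) n + d = 2 + 2 = 4  yes
2) d = 2 lies in [-1, 6]  yes
3) d - m = 2 - 2 = 0, not 3  no
4) |2 - 2| = 0  yes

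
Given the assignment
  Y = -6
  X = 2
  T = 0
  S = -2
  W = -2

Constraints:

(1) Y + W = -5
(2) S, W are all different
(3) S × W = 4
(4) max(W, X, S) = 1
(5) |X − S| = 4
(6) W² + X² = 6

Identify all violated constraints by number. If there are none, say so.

(1) Y + W = -6 + (-2) = -8, not -5  false
(2) S = W = -2, not all different  false
(3) S × W = -2 × (-2) = 4  true
(4) max(-2, 2, -2) = 2, not 1  false
(5) |2 − (-2)| = 4  true
(6) W² + X² = (-2)² + 2² = 4 + 4 = 8, not 6  false

No — constraints 1, 2, 4, 6 are not satisfied.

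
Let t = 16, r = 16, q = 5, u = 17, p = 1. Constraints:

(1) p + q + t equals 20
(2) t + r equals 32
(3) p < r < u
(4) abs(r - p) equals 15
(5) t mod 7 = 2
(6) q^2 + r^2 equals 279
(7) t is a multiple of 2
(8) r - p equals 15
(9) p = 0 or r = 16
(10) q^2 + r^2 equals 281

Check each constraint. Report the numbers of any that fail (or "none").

Constraints 1, 6 are violated.

(1) p + q + t = 1 + 5 + 16 = 22, not 20  no
(2) t + r = 16 + 16 = 32  yes
(3) values 1 < 16 < 17  yes
(4) abs(16 - 1) = 15  yes
(5) 16 mod 7 = 2  yes
(6) q^2 + r^2 = 5^2 + 16^2 = 25 + 256 = 281, not 279  no
(7) 16 / 2 = 8, so 2 divides 16  yes
(8) r - p = 16 - 1 = 15  yes
(9) p = 1 ≠ 0, but r = 16 = 16 (second disjunct)  yes
(10) q^2 + r^2 = 5^2 + 16^2 = 25 + 256 = 281  yes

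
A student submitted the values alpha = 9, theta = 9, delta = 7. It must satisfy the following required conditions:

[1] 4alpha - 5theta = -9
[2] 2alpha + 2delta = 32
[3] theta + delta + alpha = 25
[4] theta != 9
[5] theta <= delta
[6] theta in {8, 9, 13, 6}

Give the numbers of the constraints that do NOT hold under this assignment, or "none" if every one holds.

Violated: 4 and 5.

[1] 4alpha - 5theta = 4(9) - 5(9) = -9  OK
[2] 2alpha + 2delta = 2(9) + 2(7) = 32  OK
[3] theta + delta + alpha = 9 + 7 + 9 = 25  OK
[4] theta = 9, but 9 is required to differ  FAIL
[5] theta = 9, delta = 7; 9 > 7 (want ≤)  FAIL
[6] theta = 9 is in {8, 9, 13, 6}  OK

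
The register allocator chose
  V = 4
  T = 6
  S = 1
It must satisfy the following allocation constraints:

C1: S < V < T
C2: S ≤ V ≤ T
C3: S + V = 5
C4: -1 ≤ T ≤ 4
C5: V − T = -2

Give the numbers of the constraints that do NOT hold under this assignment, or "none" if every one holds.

Constraint 4 does not hold.

C1: values 1 < 4 < 6 — holds.
C2: values 1 ≤ 4 ≤ 6 — holds.
C3: S + V = 1 + 4 = 5 — holds.
C4: T = 6 is outside [-1, 4] — fails.
C5: V − T = 4 − 6 = -2 — holds.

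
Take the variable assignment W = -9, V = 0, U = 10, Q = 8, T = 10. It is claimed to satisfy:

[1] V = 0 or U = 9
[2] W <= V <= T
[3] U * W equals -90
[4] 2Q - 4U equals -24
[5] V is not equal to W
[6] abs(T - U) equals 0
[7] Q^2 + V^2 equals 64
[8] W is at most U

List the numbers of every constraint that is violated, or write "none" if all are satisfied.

[1] V = 0 = 0 (first disjunct) — satisfied.
[2] values -9 <= 0 <= 10 — satisfied.
[3] U * W = 10 * (-9) = -90 — satisfied.
[4] 2Q - 4U = 2(8) - 4(10) = -24 — satisfied.
[5] V = 0, W = -9; distinct — satisfied.
[6] abs(10 - 10) = 0 — satisfied.
[7] Q^2 + V^2 = 8^2 + 0^2 = 64 + 0 = 64 — satisfied.
[8] W = -9, U = 10; -9 ≤ 10 — satisfied.

The assignment satisfies every constraint.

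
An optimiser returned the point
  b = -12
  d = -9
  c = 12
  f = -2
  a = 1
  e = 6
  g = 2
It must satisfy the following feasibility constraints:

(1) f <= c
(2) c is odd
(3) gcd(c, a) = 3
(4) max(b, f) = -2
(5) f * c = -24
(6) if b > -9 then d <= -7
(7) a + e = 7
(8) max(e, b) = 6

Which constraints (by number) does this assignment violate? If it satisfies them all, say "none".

(1) f = -2, c = 12; -2 ≤ 12 — OK.
(2) c = 12 is even — violated.
(3) gcd(12, 1) = 1, not 3 — violated.
(4) max(-12, -2) = -2 — OK.
(5) f * c = -2 * 12 = -24 — OK.
(6) b = -12, not > -9; antecedent false, conditional vacuously true — OK.
(7) a + e = 1 + 6 = 7 — OK.
(8) max(6, -12) = 6 — OK.

Constraints 2, 3 are violated.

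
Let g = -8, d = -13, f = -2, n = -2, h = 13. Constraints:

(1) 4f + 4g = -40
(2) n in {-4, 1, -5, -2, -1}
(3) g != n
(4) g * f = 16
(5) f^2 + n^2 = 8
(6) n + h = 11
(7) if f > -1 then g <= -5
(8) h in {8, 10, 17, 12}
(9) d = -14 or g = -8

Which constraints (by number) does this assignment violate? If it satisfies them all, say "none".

(1) 4f + 4g = 4(-2) + 4(-8) = -40 — satisfied.
(2) n = -2 is in {-4, 1, -5, -2, -1} — satisfied.
(3) g = -8, n = -2; distinct — satisfied.
(4) g * f = -8 * (-2) = 16 — satisfied.
(5) f^2 + n^2 = (-2)^2 + (-2)^2 = 4 + 4 = 8 — satisfied.
(6) n + h = -2 + 13 = 11 — satisfied.
(7) f = -2, not > -1; antecedent false, conditional vacuously true — satisfied.
(8) h = 13 is not in {8, 10, 17, 12} — violated.
(9) d = -13 ≠ -14, but g = -8 = -8 (second disjunct) — satisfied.

Constraint 8 does not hold.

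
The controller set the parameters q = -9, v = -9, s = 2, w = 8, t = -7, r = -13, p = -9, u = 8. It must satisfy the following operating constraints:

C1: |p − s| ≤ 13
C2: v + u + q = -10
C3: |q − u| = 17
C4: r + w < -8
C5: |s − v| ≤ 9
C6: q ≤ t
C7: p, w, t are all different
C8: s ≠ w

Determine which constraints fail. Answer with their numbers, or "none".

The assignment fails constraints 4, 5.

C1: |-9 − 2| = 11; 11 ≤ 13 — holds.
C2: v + u + q = -9 + 8 + (-9) = -10 — holds.
C3: |-9 − 8| = 17 — holds.
C4: r + w = -13 + 8 = -5; -5 ≥ -8, bound -8 not met — does not hold.
C5: |2 − (-9)| = 11; 11 > 9, exceeds bound 9 — does not hold.
C6: q = -9, t = -7; -9 ≤ -7 — holds.
C7: values -9, 8, -7 are pairwise distinct — holds.
C8: s = 2, w = 8; distinct — holds.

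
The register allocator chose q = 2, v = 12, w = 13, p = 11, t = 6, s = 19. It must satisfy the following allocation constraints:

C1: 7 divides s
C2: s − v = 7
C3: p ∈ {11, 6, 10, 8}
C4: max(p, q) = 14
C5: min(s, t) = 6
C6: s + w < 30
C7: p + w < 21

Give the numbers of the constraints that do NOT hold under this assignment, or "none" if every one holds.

C1: 19 = 7×2 + 5, so 7 does not divide 19  false
C2: s − v = 19 − 12 = 7  true
C3: p = 11 is in {11, 6, 10, 8}  true
C4: max(11, 2) = 11, not 14  false
C5: min(19, 6) = 6  true
C6: s + w = 19 + 13 = 32; 32 ≥ 30, bound 30 not met  false
C7: p + w = 11 + 13 = 24; 24 ≥ 21, bound 21 not met  false

No — constraints 1, 4, 6, 7 are not satisfied.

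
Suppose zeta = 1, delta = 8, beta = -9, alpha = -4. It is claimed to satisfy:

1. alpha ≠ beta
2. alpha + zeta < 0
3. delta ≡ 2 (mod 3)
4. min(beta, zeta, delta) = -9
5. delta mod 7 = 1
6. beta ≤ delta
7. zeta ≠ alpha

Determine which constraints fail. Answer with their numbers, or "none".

1. alpha = -4, beta = -9; distinct — OK.
2. alpha + zeta = -4 + 1 = -3; -3 < 0 — OK.
3. 8 mod 3 = 2 — OK.
4. min(-9, 1, 8) = -9 — OK.
5. 8 mod 7 = 1 — OK.
6. beta = -9, delta = 8; -9 ≤ 8 — OK.
7. zeta = 1, alpha = -4; distinct — OK.

No violations.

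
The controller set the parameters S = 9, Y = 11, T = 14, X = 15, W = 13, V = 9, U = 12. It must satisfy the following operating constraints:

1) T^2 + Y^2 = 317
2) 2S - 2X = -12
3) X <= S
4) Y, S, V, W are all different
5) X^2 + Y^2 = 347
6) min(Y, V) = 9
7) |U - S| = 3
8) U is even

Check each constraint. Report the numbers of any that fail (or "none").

1) T^2 + Y^2 = 14^2 + 11^2 = 196 + 121 = 317 — OK.
2) 2S - 2X = 2(9) - 2(15) = -12 — OK.
3) X = 15, S = 9; 15 > 9 (want ≤) — violated.
4) S = V = 9, not all different — violated.
5) X^2 + Y^2 = 15^2 + 11^2 = 225 + 121 = 346, not 347 — violated.
6) min(11, 9) = 9 — OK.
7) |12 - 9| = 3 — OK.
8) U = 12 is even — OK.

No — constraints 3, 4, 5 are not satisfied.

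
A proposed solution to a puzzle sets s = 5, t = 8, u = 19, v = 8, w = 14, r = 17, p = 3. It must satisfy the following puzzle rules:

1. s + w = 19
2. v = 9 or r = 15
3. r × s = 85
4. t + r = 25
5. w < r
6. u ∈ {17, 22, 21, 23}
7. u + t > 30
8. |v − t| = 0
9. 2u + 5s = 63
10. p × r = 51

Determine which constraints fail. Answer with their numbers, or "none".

Constraints 2, 6, and 7 are violated.

1. s + w = 5 + 14 = 19  ✔
2. v = 8 ≠ 9 and r = 17 ≠ 15; both disjuncts false  ✘
3. r × s = 17 × 5 = 85  ✔
4. t + r = 8 + 17 = 25  ✔
5. w = 14, r = 17; 14 < 17  ✔
6. u = 19 is not in {17, 22, 21, 23}  ✘
7. u + t = 19 + 8 = 27; 27 ≤ 30, bound 30 not met  ✘
8. |8 − 8| = 0  ✔
9. 2u + 5s = 2(19) + 5(5) = 63  ✔
10. p × r = 3 × 17 = 51  ✔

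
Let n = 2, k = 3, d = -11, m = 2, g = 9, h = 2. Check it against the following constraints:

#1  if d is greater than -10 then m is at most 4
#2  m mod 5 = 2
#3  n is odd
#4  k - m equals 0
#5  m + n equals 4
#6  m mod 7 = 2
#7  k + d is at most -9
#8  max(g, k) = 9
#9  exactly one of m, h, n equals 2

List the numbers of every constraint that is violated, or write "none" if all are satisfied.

#1 d = -11, not > -10; antecedent false, conditional vacuously true — satisfied.
#2 2 mod 5 = 2 — satisfied.
#3 n = 2 is even — violated.
#4 k - m = 3 - 2 = 1, not 0 — violated.
#5 m + n = 2 + 2 = 4 — satisfied.
#6 2 mod 7 = 2 — satisfied.
#7 k + d = 3 + (-11) = -8; -8 > -9, bound -9 not met — violated.
#8 max(9, 3) = 9 — satisfied.
#9 m=2, h=2, n=2; 3 of them equal 2, not exactly one — violated.

Constraints 3, 4, 7, and 9 are violated.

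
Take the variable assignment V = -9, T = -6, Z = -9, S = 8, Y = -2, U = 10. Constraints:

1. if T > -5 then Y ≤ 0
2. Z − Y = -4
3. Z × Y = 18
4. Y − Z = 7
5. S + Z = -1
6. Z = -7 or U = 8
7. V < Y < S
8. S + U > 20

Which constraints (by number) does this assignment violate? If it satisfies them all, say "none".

Constraints 2, 6, and 8 do not hold.

1. T = -6, not > -5; antecedent false, conditional vacuously true  yes
2. Z − Y = -9 − (-2) = -7, not -4  no
3. Z × Y = -9 × (-2) = 18  yes
4. Y − Z = -2 − (-9) = 7  yes
5. S + Z = 8 + (-9) = -1  yes
6. Z = -9 ≠ -7 and U = 10 ≠ 8; both disjuncts false  no
7. values -9 < -2 < 8  yes
8. S + U = 8 + 10 = 18; 18 ≤ 20, bound 20 not met  no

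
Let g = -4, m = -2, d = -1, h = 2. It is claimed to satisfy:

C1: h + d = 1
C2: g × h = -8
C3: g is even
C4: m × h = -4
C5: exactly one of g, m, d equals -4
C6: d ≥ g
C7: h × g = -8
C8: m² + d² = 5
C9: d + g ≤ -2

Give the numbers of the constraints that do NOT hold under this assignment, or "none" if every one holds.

C1: h + d = 2 + (-1) = 1  ✓
C2: g × h = -4 × 2 = -8  ✓
C3: g = -4 is even  ✓
C4: m × h = -2 × 2 = -4  ✓
C5: g=-4, m=-2, d=-1; 1 of them equals -4  ✓
C6: d = -1, g = -4; -1 ≥ -4  ✓
C7: h × g = 2 × (-4) = -8  ✓
C8: m² + d² = (-2)² + (-1)² = 4 + 1 = 5  ✓
C9: d + g = -1 + (-4) = -5; -5 ≤ -2  ✓

None — every constraint holds.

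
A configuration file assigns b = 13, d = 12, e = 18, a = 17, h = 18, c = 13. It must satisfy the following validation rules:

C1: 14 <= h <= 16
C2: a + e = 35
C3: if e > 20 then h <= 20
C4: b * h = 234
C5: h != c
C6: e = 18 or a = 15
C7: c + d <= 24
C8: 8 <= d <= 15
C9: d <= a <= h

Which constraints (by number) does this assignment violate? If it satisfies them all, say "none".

No — constraints 1, 7 are not satisfied.

C1: h = 18 is outside [14, 16] — violated.
C2: a + e = 17 + 18 = 35 — satisfied.
C3: e = 18, not > 20; antecedent false, conditional vacuously true — satisfied.
C4: b * h = 13 * 18 = 234 — satisfied.
C5: h = 18, c = 13; distinct — satisfied.
C6: e = 18 = 18 (first disjunct) — satisfied.
C7: c + d = 13 + 12 = 25; 25 > 24, bound 24 not met — violated.
C8: d = 12 lies in [8, 15] — satisfied.
C9: values 12 <= 17 <= 18 — satisfied.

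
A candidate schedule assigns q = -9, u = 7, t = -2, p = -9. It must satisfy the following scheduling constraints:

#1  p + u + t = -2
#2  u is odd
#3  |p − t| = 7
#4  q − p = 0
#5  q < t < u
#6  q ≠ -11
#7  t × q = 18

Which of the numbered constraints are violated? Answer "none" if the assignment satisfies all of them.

#1 p + u + t = -9 + 7 + (-2) = -4, not -2 — violated.
#2 u = 7 is odd — OK.
#3 |-9 − (-2)| = 7 — OK.
#4 q − p = -9 − (-9) = 0 — OK.
#5 values -9 < -2 < 7 — OK.
#6 q = -9, and -9 ≠ -11 — OK.
#7 t × q = -2 × (-9) = 18 — OK.

Violated: 1.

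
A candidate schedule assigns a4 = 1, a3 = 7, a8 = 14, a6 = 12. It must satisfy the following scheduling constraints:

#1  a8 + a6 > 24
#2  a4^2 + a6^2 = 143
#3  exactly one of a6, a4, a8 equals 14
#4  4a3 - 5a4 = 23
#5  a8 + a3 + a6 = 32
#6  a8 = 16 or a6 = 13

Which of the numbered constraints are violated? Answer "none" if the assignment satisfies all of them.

#1 a8 + a6 = 14 + 12 = 26; 26 > 24  ✔
#2 a4^2 + a6^2 = 1^2 + 12^2 = 1 + 144 = 145, not 143  ✘
#3 a6=12, a4=1, a8=14; 1 of them equals 14  ✔
#4 4a3 - 5a4 = 4(7) - 5(1) = 23  ✔
#5 a8 + a3 + a6 = 14 + 7 + 12 = 33, not 32  ✘
#6 a8 = 14 ≠ 16 and a6 = 12 ≠ 13; both disjuncts false  ✘

Constraints 2, 5, and 6 do not hold.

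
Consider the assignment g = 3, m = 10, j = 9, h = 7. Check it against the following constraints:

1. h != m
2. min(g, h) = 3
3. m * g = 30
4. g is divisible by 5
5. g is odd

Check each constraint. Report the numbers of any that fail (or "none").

No — constraint 4 is not satisfied.

1. h = 7, m = 10; distinct  ✔
2. min(3, 7) = 3  ✔
3. m * g = 10 * 3 = 30  ✔
4. 3 = 5*0 + 3, so 5 does not divide 3  ✘
5. g = 3 is odd  ✔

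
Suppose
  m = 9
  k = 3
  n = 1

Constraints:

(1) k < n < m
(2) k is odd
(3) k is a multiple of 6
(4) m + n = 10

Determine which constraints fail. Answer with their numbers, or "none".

Constraints 1 and 3 are violated.

(1) values 3, 1, 9; k = 3 is not < n = 1 — violated.
(2) k = 3 is odd — satisfied.
(3) 3 = 6*0 + 3, so 6 does not divide 3 — violated.
(4) m + n = 9 + 1 = 10 — satisfied.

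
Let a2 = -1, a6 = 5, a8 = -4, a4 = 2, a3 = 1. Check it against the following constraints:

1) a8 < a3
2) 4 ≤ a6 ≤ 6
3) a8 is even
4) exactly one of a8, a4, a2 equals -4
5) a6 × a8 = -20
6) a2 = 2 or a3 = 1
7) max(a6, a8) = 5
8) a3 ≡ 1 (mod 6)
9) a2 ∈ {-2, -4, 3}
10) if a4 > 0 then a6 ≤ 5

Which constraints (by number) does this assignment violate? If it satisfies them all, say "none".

The assignment fails constraint 9.

1) a8 = -4, a3 = 1; -4 < 1 — OK.
2) a6 = 5 lies in [4, 6] — OK.
3) a8 = -4 is even — OK.
4) a8=-4, a4=2, a2=-1; 1 of them equals -4 — OK.
5) a6 × a8 = 5 × (-4) = -20 — OK.
6) a2 = -1 ≠ 2, but a3 = 1 = 1 (second disjunct) — OK.
7) max(5, -4) = 5 — OK.
8) 1 mod 6 = 1 — OK.
9) a2 = -1 is not in {-2, -4, 3} — violated.
10) a4 = 2 > 0, so we need a6 ≤ 5; a6 = 5 ≤ 5 — OK.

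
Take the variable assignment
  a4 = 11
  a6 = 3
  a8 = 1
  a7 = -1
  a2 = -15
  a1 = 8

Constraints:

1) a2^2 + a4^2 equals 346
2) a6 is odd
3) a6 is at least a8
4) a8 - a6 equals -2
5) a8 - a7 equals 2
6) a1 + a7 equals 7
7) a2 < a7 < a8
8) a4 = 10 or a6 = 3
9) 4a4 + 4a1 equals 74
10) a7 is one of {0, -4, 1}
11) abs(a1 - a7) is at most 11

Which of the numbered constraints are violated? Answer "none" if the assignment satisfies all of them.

No — constraints 9 and 10 are not satisfied.

1) a2^2 + a4^2 = (-15)^2 + 11^2 = 225 + 121 = 346 — OK.
2) a6 = 3 is odd — OK.
3) a6 = 3, a8 = 1; 3 ≥ 1 — OK.
4) a8 - a6 = 1 - 3 = -2 — OK.
5) a8 - a7 = 1 - (-1) = 2 — OK.
6) a1 + a7 = 8 + (-1) = 7 — OK.
7) values -15 < -1 < 1 — OK.
8) a4 = 11 ≠ 10, but a6 = 3 = 3 (second disjunct) — OK.
9) 4a4 + 4a1 = 4(11) + 4(8) = 76, not 74 — violated.
10) a7 = -1 is not in {0, -4, 1} — violated.
11) abs(8 - (-1)) = 9; 9 ≤ 11 — OK.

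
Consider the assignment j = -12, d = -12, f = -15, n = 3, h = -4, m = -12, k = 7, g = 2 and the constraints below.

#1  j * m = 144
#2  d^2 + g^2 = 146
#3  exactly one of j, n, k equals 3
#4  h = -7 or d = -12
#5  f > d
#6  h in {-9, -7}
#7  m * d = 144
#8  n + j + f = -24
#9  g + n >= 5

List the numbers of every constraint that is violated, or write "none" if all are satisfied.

Constraints 2, 5, 6 are violated.

#1 j * m = -12 * (-12) = 144 — satisfied.
#2 d^2 + g^2 = (-12)^2 + 2^2 = 144 + 4 = 148, not 146 — violated.
#3 j=-12, n=3, k=7; 1 of them equals 3 — satisfied.
#4 h = -4 ≠ -7, but d = -12 = -12 (second disjunct) — satisfied.
#5 f = -15, d = -12; -15 ≤ -12 (want >) — violated.
#6 h = -4 is not in {-9, -7} — violated.
#7 m * d = -12 * (-12) = 144 — satisfied.
#8 n + j + f = 3 + (-12) + (-15) = -24 — satisfied.
#9 g + n = 2 + 3 = 5; 5 ≥ 5 — satisfied.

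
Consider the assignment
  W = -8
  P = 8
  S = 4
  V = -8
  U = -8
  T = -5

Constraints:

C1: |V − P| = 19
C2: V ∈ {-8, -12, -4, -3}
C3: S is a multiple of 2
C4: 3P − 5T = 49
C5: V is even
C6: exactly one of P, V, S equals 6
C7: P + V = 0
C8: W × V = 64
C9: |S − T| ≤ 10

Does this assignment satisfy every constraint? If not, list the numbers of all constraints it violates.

The assignment fails constraints 1 and 6.

C1: |-8 − 8| = 16, not 19 — violated.
C2: V = -8 is in {-8, -12, -4, -3} — OK.
C3: 4 / 2 = 2, so 2 divides 4 — OK.
C4: 3P − 5T = 3(8) − 5(-5) = 49 — OK.
C5: V = -8 is even — OK.
C6: P=8, V=-8, S=4; 0 of them equal 6, not exactly one — violated.
C7: P + V = 8 + (-8) = 0 — OK.
C8: W × V = -8 × (-8) = 64 — OK.
C9: |4 − (-5)| = 9; 9 ≤ 10 — OK.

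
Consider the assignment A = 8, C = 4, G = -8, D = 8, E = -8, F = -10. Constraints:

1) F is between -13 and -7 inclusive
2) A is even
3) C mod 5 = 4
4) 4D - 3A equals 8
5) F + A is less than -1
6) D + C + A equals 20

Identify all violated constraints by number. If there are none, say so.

1) F = -10 lies in [-13, -7] — holds.
2) A = 8 is even — holds.
3) 4 mod 5 = 4 — holds.
4) 4D - 3A = 4(8) - 3(8) = 8 — holds.
5) F + A = -10 + 8 = -2; -2 < -1 — holds.
6) D + C + A = 8 + 4 + 8 = 20 — holds.

Yes — all constraints hold.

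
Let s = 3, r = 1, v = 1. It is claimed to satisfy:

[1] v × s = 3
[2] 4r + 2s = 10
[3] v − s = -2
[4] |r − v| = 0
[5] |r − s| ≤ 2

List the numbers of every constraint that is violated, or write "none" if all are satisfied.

Yes — all constraints hold.

[1] v × s = 1 × 3 = 3 — holds.
[2] 4r + 2s = 4(1) + 2(3) = 10 — holds.
[3] v − s = 1 − 3 = -2 — holds.
[4] |1 − 1| = 0 — holds.
[5] |1 − 3| = 2; 2 ≤ 2 — holds.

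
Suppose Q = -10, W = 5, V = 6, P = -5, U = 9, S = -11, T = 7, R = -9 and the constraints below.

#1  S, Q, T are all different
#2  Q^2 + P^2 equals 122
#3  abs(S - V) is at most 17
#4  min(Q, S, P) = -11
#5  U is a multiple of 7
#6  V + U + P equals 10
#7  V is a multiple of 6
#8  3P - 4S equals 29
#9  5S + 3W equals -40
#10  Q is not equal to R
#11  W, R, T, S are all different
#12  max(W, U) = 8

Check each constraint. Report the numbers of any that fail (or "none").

Constraints 2, 5, and 12 do not hold.

#1 values -11, -10, 7 are pairwise distinct  ✔
#2 Q^2 + P^2 = (-10)^2 + (-5)^2 = 100 + 25 = 125, not 122  ✘
#3 abs(-11 - 6) = 17; 17 ≤ 17  ✔
#4 min(-10, -11, -5) = -11  ✔
#5 9 = 7*1 + 2, so 7 does not divide 9  ✘
#6 V + U + P = 6 + 9 + (-5) = 10  ✔
#7 6 / 6 = 1, so 6 divides 6  ✔
#8 3P - 4S = 3(-5) - 4(-11) = 29  ✔
#9 5S + 3W = 5(-11) + 3(5) = -40  ✔
#10 Q = -10, R = -9; distinct  ✔
#11 values 5, -9, 7, -11 are pairwise distinct  ✔
#12 max(5, 9) = 9, not 8  ✘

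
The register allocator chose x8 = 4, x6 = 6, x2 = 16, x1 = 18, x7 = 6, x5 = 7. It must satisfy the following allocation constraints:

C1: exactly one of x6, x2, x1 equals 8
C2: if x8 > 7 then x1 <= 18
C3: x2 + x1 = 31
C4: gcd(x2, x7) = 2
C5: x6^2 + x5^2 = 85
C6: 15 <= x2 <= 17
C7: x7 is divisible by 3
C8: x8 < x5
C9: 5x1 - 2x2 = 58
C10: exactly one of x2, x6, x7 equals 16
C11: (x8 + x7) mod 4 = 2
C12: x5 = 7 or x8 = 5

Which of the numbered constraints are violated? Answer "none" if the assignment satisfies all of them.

Constraints 1 and 3 are violated.

C1: x6=6, x2=16, x1=18; 0 of them equal 8, not exactly one  ✘
C2: x8 = 4, not > 7; antecedent false, conditional vacuously true  ✔
C3: x2 + x1 = 16 + 18 = 34, not 31  ✘
C4: gcd(16, 6) = 2  ✔
C5: x6^2 + x5^2 = 6^2 + 7^2 = 36 + 49 = 85  ✔
C6: x2 = 16 lies in [15, 17]  ✔
C7: 6 / 3 = 2, so 3 divides 6  ✔
C8: x8 = 4, x5 = 7; 4 < 7  ✔
C9: 5x1 - 2x2 = 5(18) - 2(16) = 58  ✔
C10: x2=16, x6=6, x7=6; 1 of them equals 16  ✔
C11: x8 + x7 = 10; 10 mod 4 = 2  ✔
C12: x5 = 7 = 7 (first disjunct)  ✔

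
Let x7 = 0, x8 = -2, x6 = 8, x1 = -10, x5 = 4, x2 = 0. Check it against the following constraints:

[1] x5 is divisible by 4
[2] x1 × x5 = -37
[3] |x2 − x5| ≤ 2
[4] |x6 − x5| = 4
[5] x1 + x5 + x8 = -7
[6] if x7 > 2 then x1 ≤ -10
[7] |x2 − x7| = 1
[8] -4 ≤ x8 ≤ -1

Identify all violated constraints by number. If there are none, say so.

[1] 4 / 4 = 1, so 4 divides 4 — holds.
[2] x1 × x5 = -10 × 4 = -40, not -37 — does not hold.
[3] |0 − 4| = 4; 4 > 2, exceeds bound 2 — does not hold.
[4] |8 − 4| = 4 — holds.
[5] x1 + x5 + x8 = -10 + 4 + (-2) = -8, not -7 — does not hold.
[6] x7 = 0, not > 2; antecedent false, conditional vacuously true — holds.
[7] |0 − 0| = 0, not 1 — does not hold.
[8] x8 = -2 lies in [-4, -1] — holds.

Constraints 2, 3, 5, 7 do not hold.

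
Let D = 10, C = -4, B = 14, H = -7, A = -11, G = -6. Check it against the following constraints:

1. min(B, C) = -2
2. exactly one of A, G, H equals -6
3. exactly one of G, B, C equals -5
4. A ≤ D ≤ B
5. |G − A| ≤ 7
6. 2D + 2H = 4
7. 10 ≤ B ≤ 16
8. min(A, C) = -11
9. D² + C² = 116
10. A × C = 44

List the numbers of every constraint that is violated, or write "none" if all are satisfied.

No — constraints 1, 3, and 6 are not satisfied.

1. min(14, -4) = -4, not -2  false
2. A=-11, G=-6, H=-7; 1 of them equals -6  true
3. G=-6, B=14, C=-4; 0 of them equal -5, not exactly one  false
4. values -11 ≤ 10 ≤ 14  true
5. |-6 − (-11)| = 5; 5 ≤ 7  true
6. 2D + 2H = 2(10) + 2(-7) = 6, not 4  false
7. B = 14 lies in [10, 16]  true
8. min(-11, -4) = -11  true
9. D² + C² = 10² + (-4)² = 100 + 16 = 116  true
10. A × C = -11 × (-4) = 44  true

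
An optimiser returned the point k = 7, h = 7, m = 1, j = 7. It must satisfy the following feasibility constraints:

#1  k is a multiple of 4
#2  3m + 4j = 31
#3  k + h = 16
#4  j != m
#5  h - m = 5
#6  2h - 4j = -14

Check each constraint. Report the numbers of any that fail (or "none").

Constraints 1, 3, 5 are violated.

#1 7 = 4*1 + 3, so 4 does not divide 7  no
#2 3m + 4j = 3(1) + 4(7) = 31  yes
#3 k + h = 7 + 7 = 14, not 16  no
#4 j = 7, m = 1; distinct  yes
#5 h - m = 7 - 1 = 6, not 5  no
#6 2h - 4j = 2(7) - 4(7) = -14  yes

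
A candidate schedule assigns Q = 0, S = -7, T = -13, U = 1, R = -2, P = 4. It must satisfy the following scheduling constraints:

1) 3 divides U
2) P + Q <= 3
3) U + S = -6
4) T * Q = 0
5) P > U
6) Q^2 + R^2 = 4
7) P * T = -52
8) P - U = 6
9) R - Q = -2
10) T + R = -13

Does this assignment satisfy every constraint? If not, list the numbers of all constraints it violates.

The assignment fails constraints 1, 2, 8, and 10.

1) 1 = 3*0 + 1, so 3 does not divide 1  false
2) P + Q = 4 + 0 = 4; 4 > 3, bound 3 not met  false
3) U + S = 1 + (-7) = -6  true
4) T * Q = -13 * 0 = 0  true
5) P = 4, U = 1; 4 > 1  true
6) Q^2 + R^2 = 0^2 + (-2)^2 = 0 + 4 = 4  true
7) P * T = 4 * (-13) = -52  true
8) P - U = 4 - 1 = 3, not 6  false
9) R - Q = -2 - 0 = -2  true
10) T + R = -13 + (-2) = -15, not -13  false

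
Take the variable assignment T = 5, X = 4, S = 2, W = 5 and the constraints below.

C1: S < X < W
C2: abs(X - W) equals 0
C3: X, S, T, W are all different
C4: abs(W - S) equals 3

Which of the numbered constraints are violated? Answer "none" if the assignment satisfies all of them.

No — constraints 2 and 3 are not satisfied.

C1: values 2 < 4 < 5  true
C2: abs(4 - 5) = 1, not 0  false
C3: T = W = 5, not all different  false
C4: abs(5 - 2) = 3  true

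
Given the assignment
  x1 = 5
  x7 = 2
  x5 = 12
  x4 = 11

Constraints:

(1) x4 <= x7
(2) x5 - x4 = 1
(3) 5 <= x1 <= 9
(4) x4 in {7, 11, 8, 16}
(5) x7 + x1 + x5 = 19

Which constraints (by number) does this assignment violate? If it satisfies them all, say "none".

Constraint 1 is violated.

(1) x4 = 11, x7 = 2; 11 > 2 (want ≤)  FAIL
(2) x5 - x4 = 12 - 11 = 1  OK
(3) x1 = 5 lies in [5, 9]  OK
(4) x4 = 11 is in {7, 11, 8, 16}  OK
(5) x7 + x1 + x5 = 2 + 5 + 12 = 19  OK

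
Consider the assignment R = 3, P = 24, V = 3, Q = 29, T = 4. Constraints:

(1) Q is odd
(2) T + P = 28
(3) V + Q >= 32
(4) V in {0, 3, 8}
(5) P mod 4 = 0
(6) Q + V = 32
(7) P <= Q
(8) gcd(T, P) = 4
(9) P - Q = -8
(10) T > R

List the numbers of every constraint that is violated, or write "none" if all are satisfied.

The assignment fails constraint 9.

(1) Q = 29 is odd — holds.
(2) T + P = 4 + 24 = 28 — holds.
(3) V + Q = 3 + 29 = 32; 32 ≥ 32 — holds.
(4) V = 3 is in {0, 3, 8} — holds.
(5) 24 mod 4 = 0 — holds.
(6) Q + V = 29 + 3 = 32 — holds.
(7) P = 24, Q = 29; 24 ≤ 29 — holds.
(8) gcd(4, 24) = 4 — holds.
(9) P - Q = 24 - 29 = -5, not -8 — fails.
(10) T = 4, R = 3; 4 > 3 — holds.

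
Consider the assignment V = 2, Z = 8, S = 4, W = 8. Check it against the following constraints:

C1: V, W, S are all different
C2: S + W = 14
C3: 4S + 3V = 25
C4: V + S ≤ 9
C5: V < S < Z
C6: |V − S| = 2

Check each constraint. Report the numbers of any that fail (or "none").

C1: values 2, 8, 4 are pairwise distinct  ✓
C2: S + W = 4 + 8 = 12, not 14  ✗
C3: 4S + 3V = 4(4) + 3(2) = 22, not 25  ✗
C4: V + S = 2 + 4 = 6; 6 ≤ 9  ✓
C5: values 2 < 4 < 8  ✓
C6: |2 − 4| = 2  ✓

No — constraints 2, 3 are not satisfied.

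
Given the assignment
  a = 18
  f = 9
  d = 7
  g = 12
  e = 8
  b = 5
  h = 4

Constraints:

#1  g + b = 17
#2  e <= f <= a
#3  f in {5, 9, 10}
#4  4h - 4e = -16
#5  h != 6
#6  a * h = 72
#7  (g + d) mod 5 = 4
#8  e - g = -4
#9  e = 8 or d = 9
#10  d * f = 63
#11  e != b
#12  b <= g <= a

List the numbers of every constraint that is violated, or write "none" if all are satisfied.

#1 g + b = 12 + 5 = 17  yes
#2 values 8 <= 9 <= 18  yes
#3 f = 9 is in {5, 9, 10}  yes
#4 4h - 4e = 4(4) - 4(8) = -16  yes
#5 h = 4, and 4 ≠ 6  yes
#6 a * h = 18 * 4 = 72  yes
#7 g + d = 19; 19 mod 5 = 4  yes
#8 e - g = 8 - 12 = -4  yes
#9 e = 8 = 8 (first disjunct)  yes
#10 d * f = 7 * 9 = 63  yes
#11 e = 8, b = 5; distinct  yes
#12 values 5 <= 12 <= 18  yes

All constraints are satisfied.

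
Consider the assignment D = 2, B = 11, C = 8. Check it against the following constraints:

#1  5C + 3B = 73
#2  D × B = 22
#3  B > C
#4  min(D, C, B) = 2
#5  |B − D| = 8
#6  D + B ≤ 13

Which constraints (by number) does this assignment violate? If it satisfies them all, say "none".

The assignment fails constraint 5.

#1 5C + 3B = 5(8) + 3(11) = 73 — OK.
#2 D × B = 2 × 11 = 22 — OK.
#3 B = 11, C = 8; 11 > 8 — OK.
#4 min(2, 8, 11) = 2 — OK.
#5 |11 − 2| = 9, not 8 — violated.
#6 D + B = 2 + 11 = 13; 13 ≤ 13 — OK.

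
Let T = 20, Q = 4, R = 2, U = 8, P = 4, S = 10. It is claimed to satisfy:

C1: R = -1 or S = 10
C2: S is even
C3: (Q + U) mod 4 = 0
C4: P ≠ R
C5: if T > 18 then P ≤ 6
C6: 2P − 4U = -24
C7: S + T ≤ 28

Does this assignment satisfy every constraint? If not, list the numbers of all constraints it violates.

Constraint 7 is violated.

C1: R = 2 ≠ -1, but S = 10 = 10 (second disjunct) — holds.
C2: S = 10 is even — holds.
C3: Q + U = 12; 12 mod 4 = 0 — holds.
C4: P = 4, R = 2; distinct — holds.
C5: T = 20 > 18, so we need P ≤ 6; P = 4 ≤ 6 — holds.
C6: 2P − 4U = 2(4) − 4(8) = -24 — holds.
C7: S + T = 10 + 20 = 30; 30 > 28, bound 28 not met — does not hold.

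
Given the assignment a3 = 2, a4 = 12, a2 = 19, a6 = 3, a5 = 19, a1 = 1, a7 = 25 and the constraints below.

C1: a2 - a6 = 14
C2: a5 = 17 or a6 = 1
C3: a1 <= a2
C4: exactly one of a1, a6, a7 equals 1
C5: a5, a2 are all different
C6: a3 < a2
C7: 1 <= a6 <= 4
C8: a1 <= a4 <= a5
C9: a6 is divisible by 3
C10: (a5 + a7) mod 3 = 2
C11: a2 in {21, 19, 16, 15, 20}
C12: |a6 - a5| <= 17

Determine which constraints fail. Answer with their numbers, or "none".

Violated: 1, 2, and 5.

C1: a2 - a6 = 19 - 3 = 16, not 14 — fails.
C2: a5 = 19 ≠ 17 and a6 = 3 ≠ 1; both disjuncts false — fails.
C3: a1 = 1, a2 = 19; 1 ≤ 19 — holds.
C4: a1=1, a6=3, a7=25; 1 of them equals 1 — holds.
C5: a5 = a2 = 19, not all different — fails.
C6: a3 = 2, a2 = 19; 2 < 19 — holds.
C7: a6 = 3 lies in [1, 4] — holds.
C8: values 1 <= 12 <= 19 — holds.
C9: 3 / 3 = 1, so 3 divides 3 — holds.
C10: a5 + a7 = 44; 44 mod 3 = 2 — holds.
C11: a2 = 19 is in {21, 19, 16, 15, 20} — holds.
C12: |3 - 19| = 16; 16 ≤ 17 — holds.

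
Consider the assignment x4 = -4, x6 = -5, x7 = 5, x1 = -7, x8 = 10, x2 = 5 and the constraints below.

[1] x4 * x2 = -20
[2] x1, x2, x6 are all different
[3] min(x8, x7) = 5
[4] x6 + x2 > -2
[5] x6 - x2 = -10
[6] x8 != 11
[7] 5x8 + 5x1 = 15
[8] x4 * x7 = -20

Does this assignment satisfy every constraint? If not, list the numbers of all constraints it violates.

All constraints are satisfied.

[1] x4 * x2 = -4 * 5 = -20 — OK.
[2] values -7, 5, -5 are pairwise distinct — OK.
[3] min(10, 5) = 5 — OK.
[4] x6 + x2 = -5 + 5 = 0; 0 > -2 — OK.
[5] x6 - x2 = -5 - 5 = -10 — OK.
[6] x8 = 10, and 10 ≠ 11 — OK.
[7] 5x8 + 5x1 = 5(10) + 5(-7) = 15 — OK.
[8] x4 * x7 = -4 * 5 = -20 — OK.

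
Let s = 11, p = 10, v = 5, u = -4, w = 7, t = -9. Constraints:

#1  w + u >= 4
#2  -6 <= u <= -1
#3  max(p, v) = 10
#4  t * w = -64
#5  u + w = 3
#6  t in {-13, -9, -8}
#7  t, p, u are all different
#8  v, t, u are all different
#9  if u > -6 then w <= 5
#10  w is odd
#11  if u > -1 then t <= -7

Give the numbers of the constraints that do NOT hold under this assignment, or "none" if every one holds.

#1 w + u = 7 + (-4) = 3; 3 < 4, bound 4 not met  FAIL
#2 u = -4 lies in [-6, -1]  OK
#3 max(10, 5) = 10  OK
#4 t * w = -9 * 7 = -63, not -64  FAIL
#5 u + w = -4 + 7 = 3  OK
#6 t = -9 is in {-13, -9, -8}  OK
#7 values -9, 10, -4 are pairwise distinct  OK
#8 values 5, -9, -4 are pairwise distinct  OK
#9 u = -4 > -6, so we need w ≤ 5; but w = 7 > 5  FAIL
#10 w = 7 is odd  OK
#11 u = -4, not > -1; antecedent false, conditional vacuously true  OK

No — constraints 1, 4, 9 are not satisfied.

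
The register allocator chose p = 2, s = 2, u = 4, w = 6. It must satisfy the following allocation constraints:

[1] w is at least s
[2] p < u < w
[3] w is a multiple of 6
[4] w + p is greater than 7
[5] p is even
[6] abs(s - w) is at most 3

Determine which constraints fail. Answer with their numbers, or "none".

Constraint 6 is violated.

[1] w = 6, s = 2; 6 ≥ 2 — satisfied.
[2] values 2 < 4 < 6 — satisfied.
[3] 6 / 6 = 1, so 6 divides 6 — satisfied.
[4] w + p = 6 + 2 = 8; 8 > 7 — satisfied.
[5] p = 2 is even — satisfied.
[6] abs(2 - 6) = 4; 4 > 3, exceeds bound 3 — violated.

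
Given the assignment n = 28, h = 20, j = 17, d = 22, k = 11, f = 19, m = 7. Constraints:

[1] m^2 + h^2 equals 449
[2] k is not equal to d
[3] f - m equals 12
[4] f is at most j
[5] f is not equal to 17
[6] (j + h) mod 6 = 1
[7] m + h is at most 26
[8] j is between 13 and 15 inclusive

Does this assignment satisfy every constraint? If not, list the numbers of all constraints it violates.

[1] m^2 + h^2 = 7^2 + 20^2 = 49 + 400 = 449 — holds.
[2] k = 11, d = 22; distinct — holds.
[3] f - m = 19 - 7 = 12 — holds.
[4] f = 19, j = 17; 19 > 17 (want ≤) — does not hold.
[5] f = 19, and 19 ≠ 17 — holds.
[6] j + h = 37; 37 mod 6 = 1 — holds.
[7] m + h = 7 + 20 = 27; 27 > 26, bound 26 not met — does not hold.
[8] j = 17 is outside [13, 15] — does not hold.

No — constraints 4, 7, 8 are not satisfied.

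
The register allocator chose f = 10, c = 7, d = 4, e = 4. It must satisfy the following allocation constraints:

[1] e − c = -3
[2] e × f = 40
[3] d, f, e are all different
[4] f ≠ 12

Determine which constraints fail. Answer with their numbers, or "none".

[1] e − c = 4 − 7 = -3  yes
[2] e × f = 4 × 10 = 40  yes
[3] d = e = 4, not all different  no
[4] f = 10, and 10 ≠ 12  yes

The assignment fails constraint 3.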